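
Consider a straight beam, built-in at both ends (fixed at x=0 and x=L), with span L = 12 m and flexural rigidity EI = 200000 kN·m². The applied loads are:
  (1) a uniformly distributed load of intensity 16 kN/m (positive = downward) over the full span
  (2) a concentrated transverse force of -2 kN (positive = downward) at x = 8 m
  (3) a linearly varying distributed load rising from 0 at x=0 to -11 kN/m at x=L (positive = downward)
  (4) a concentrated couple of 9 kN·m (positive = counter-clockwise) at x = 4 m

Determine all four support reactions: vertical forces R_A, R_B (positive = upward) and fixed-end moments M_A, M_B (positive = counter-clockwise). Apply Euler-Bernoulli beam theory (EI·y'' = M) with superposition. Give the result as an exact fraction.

R_A = 10352/135 kN, M_A = 6184/45 kN·m, R_B = 6388/135 kN, M_B = -4781/45 kN·m

Load 1 — uniform load w=16 kN/m over full span:
  R_A = wL/2 = 16·12/2 = 96 kN
  M_A = wL²/12 = 16·12²/12 = 192 kN·m
  R_B = wL/2 = 16·12/2 = 96 kN
  M_B = -wL²/12 = -16·12²/12 = -192 kN·m
Load 2 — point force P=-2 kN at a=8 m (b=L-a=4):
  R_A = Pb²(3a+b)/L³ = (-2)·4²·(3·8+4)/12³ = -14/27 kN
  M_A = Pab²/L² = (-2)·8·4²/12² = -16/9 kN·m
  R_B = Pa²(a+3b)/L³ = (-2)·8²·(8+3·4)/12³ = -40/27 kN
  M_B = -Pa²b/L² = -(-2)·8²·4/12² = 32/9 kN·m
Load 3 — triangular load w₀=-11 kN/m (0→w₀ over full span):
  R_A = 3w₀L/20 = 3·(-11)·12/20 = -99/5 kN
  M_A = w₀L²/30 = (-11)·12²/30 = -264/5 kN·m
  R_B = 7w₀L/20 = 7·(-11)·12/20 = -231/5 kN
  M_B = -w₀L²/20 = -(-11)·12²/20 = 396/5 kN·m
Load 4 — applied couple M₀=9 kN·m at a=4 m (b=L-a=8):
  R_A = 6M₀ab/L³ = 6·9·4·8/12³ = 1 kN
  M_A = M₀b(2a-b)/L² = 9·8·(2·4-8)/12² = 0 kN·m
  R_B = -6M₀ab/L³ = -6·9·4·8/12³ = -1 kN
  M_B = M₀a(2b-a)/L² = 9·4·(2·8-4)/12² = 3 kN·m
Superposition: R_A = 10352/135 kN, M_A = 6184/45 kN·m, R_B = 6388/135 kN, M_B = -4781/45 kN·m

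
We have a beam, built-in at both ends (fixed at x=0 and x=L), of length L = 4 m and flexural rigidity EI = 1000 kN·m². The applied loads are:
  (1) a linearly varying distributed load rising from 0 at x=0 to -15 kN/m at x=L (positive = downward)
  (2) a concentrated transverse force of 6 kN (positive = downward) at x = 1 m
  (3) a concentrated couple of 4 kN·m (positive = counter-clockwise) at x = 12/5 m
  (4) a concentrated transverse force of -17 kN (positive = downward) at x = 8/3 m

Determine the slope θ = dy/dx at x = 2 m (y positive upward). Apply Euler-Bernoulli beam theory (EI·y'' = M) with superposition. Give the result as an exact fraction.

θ(2) = 13253/5400000 rad

Load 1 — triangular load w₀=-15 kN/m (0→w₀ over full span):
  θ_1 = -w₀(2x(L-x)(L-2x)(x+2L)+x²(L-x)²)/(120LEI) = -(-15)·(2·2·(4-2)·(4-2·2)·(2+2·4)+2²·(4-2)²)/(120·4·1000) = 1/2000 rad
Load 2 — point force P=6 kN at a=1 m (b=L-a=3):
  θ_2 = Pa²(L-x)(2bL-(3b+a)(L-x))/(2L³EI)  [x>a] = 6·1²·(4-2)·(2·3·4-(3·3+1)·(4-2))/(2·4³·1000) = 3/8000 rad
Load 3 — applied couple M₀=4 kN·m at a=12/5 m (b=L-a=8/5):
  θ_3 = (R_Ax²/2 - M_Ax)/EI  [x≤a] with R_A=36/25, M_A=32/25 = ((36/25)·2²/2 - (32/25)·2)/1000 = 1/3125 rad
Load 4 — point force P=-17 kN at a=8/3 m (b=L-a=4/3):
  θ_4 = -Pb²x(2aL-(3a+b)x)/(2L³EI)  [x≤a] = -(-17)·(4/3)²·2·(2·(8/3)·4-(3·(8/3)+(4/3))·2)/(2·4³·1000) = 17/13500 rad
Superposition: θ = Σ θ_i = 13253/5400000 rad ≈ 0.002454 rad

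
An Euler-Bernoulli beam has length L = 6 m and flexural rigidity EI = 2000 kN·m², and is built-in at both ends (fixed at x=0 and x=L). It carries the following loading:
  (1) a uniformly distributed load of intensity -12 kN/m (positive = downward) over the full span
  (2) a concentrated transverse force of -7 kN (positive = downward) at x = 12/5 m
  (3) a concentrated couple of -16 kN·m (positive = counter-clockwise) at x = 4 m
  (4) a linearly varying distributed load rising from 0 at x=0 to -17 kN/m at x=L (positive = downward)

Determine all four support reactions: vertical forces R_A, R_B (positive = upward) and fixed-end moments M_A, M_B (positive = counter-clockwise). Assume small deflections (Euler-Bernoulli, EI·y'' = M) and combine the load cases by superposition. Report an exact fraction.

Load 1 — uniform load w=-12 kN/m over full span:
  R_A = wL/2 = (-12)·6/2 = -36 kN
  M_A = wL²/12 = (-12)·6²/12 = -36 kN·m
  R_B = wL/2 = (-12)·6/2 = -36 kN
  M_B = -wL²/12 = -(-12)·6²/12 = 36 kN·m
Load 2 — point force P=-7 kN at a=12/5 m (b=L-a=18/5):
  R_A = Pb²(3a+b)/L³ = (-7)·(18/5)²·(3·(12/5)+(18/5))/6³ = -567/125 kN
  M_A = Pab²/L² = (-7)·(12/5)·(18/5)²/6² = -756/125 kN·m
  R_B = Pa²(a+3b)/L³ = (-7)·(12/5)²·((12/5)+3·(18/5))/6³ = -308/125 kN
  M_B = -Pa²b/L² = -(-7)·(12/5)²·(18/5)/6² = 504/125 kN·m
Load 3 — applied couple M₀=-16 kN·m at a=4 m (b=L-a=2):
  R_A = 6M₀ab/L³ = 6·(-16)·4·2/6³ = -32/9 kN
  M_A = M₀b(2a-b)/L² = (-16)·2·(2·4-2)/6² = -16/3 kN·m
  R_B = -6M₀ab/L³ = -6·(-16)·4·2/6³ = 32/9 kN
  M_B = M₀a(2b-a)/L² = (-16)·4·(2·2-4)/6² = 0 kN·m
Load 4 — triangular load w₀=-17 kN/m (0→w₀ over full span):
  R_A = 3w₀L/20 = 3·(-17)·6/20 = -153/10 kN
  M_A = w₀L²/30 = (-17)·6²/30 = -102/5 kN·m
  R_B = 7w₀L/20 = 7·(-17)·6/20 = -357/10 kN
  M_B = -w₀L²/20 = -(-17)·6²/20 = 153/5 kN·m
Superposition: R_A = -133631/2250 kN, M_A = -25418/375 kN·m, R_B = -158869/2250 kN, M_B = 8829/125 kN·m

R_A = -133631/2250 kN, M_A = -25418/375 kN·m, R_B = -158869/2250 kN, M_B = 8829/125 kN·m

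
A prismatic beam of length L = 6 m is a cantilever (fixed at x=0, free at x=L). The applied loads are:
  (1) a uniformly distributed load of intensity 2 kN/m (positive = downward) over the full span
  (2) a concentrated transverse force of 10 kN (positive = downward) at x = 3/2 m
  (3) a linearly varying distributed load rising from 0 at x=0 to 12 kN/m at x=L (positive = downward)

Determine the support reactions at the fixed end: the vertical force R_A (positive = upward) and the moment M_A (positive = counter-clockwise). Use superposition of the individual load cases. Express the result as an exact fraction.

R_A = 58 kN, M_A = 195 kN·m

Load 1 — uniform load w=2 kN/m over full span:
  R_A = wL = 2·6 = 12 kN
  M_A = wL²/2 = 2·6²/2 = 36 kN·m
Load 2 — point force P=10 kN at a=3/2 m (b=L-a=9/2):
  R_A = P = 10 kN
  M_A = Pa = 10·(3/2) = 15 kN·m
Load 3 — triangular load w₀=12 kN/m (0→w₀ over full span):
  R_A = w₀L/2 = 12·6/2 = 36 kN
  M_A = w₀L²/3 = 12·6²/3 = 144 kN·m
Superposition: R_A = 58 kN, M_A = 195 kN·m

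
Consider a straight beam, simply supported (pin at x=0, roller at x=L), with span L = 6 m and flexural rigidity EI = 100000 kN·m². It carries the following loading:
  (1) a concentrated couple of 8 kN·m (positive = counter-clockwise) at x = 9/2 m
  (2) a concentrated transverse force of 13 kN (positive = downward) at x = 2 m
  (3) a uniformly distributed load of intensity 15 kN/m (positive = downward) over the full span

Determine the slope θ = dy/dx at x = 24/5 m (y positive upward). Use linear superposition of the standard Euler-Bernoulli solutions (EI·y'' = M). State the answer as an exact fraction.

Load 1 — applied couple M₀=8 kN·m at a=9/2 m (b=L-a=3/2):
  θ_1 = (M₀x²/(2L)-M₀(x-a)+C₁)/EI  [x>a] with C₁=M₀(3b²-L²)/(6L)=-13/2 = (8·(24/5)²/(2·6)-8·((24/5)-(9/2))+(-13/2))/100000 = 323/5000000 rad
Load 2 — point force P=13 kN at a=2 m (b=L-a=4):
  θ_2 = -Pa(2L²-6Lx+3x²+a²)/(6LEI)  [x>a] = -13·2·(2·6²-6·6·(24/5)+3·(24/5)²+2²)/(6·6·100000) = 2249/11250000 rad
Load 3 — uniform load w=15 kN/m over full span:
  θ_3 = -w(L³-6Lx²+4x³)/(24EI) = -15·(6³-6·6·(24/5)²+4·(24/5)³)/(24·100000) = 2673/2500000 rad
Superposition: θ = Σ θ_i = 60017/45000000 rad ≈ 0.001334 rad

θ(24/5) = 60017/45000000 rad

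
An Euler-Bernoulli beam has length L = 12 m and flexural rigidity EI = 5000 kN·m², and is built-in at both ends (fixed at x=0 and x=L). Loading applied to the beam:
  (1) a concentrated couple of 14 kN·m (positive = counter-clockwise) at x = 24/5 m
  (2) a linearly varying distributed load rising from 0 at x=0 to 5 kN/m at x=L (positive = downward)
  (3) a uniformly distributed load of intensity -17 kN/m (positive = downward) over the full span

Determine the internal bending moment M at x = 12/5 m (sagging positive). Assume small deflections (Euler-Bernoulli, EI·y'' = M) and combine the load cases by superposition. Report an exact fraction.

Load 1 — applied couple M₀=14 kN·m at a=24/5 m (b=L-a=36/5):
  M_1 = R_Ax - M_A  [x≤a] with R_A=42/25, M_A=42/25 = (42/25)·(12/5) - (42/25) = 294/125 kN·m
Load 2 — triangular load w₀=5 kN/m (0→w₀ over full span):
  M_2 = 3w₀Lx/20 - w₀L²/30 - w₀x³/(6L) = 3·5·12·(12/5)/20 - 5·12²/30 - 5·(12/5)³/(6·12) = -84/25 kN·m
Load 3 — uniform load w=-17 kN/m over full span:
  M_3 = wLx/2 - wL²/12 - wx²/2 = (-17)·12·(12/5)/2 - (-17)·12²/12 - (-17)·(12/5)²/2 = 204/25 kN·m
Superposition: M = Σ M_i = 894/125 kN·m ≈ 7.152000 kN·m

M(12/5) = 894/125 kN·m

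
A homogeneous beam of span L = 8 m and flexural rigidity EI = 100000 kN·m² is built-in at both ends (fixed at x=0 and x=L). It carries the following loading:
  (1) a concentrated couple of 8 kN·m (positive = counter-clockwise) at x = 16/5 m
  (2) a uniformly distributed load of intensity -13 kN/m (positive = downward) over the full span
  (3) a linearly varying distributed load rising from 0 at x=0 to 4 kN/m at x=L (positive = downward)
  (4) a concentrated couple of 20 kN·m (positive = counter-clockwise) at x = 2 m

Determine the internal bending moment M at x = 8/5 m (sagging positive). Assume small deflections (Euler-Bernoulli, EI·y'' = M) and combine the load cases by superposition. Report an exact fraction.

M(8/5) = 16759/1500 kN·m

Load 1 — applied couple M₀=8 kN·m at a=16/5 m (b=L-a=24/5):
  M_1 = R_Ax - M_A  [x≤a] with R_A=36/25, M_A=24/25 = (36/25)·(8/5) - (24/25) = 168/125 kN·m
Load 2 — uniform load w=-13 kN/m over full span:
  M_2 = wLx/2 - wL²/12 - wx²/2 = (-13)·8·(8/5)/2 - (-13)·8²/12 - (-13)·(8/5)²/2 = 208/75 kN·m
Load 3 — triangular load w₀=4 kN/m (0→w₀ over full span):
  M_3 = 3w₀Lx/20 - w₀L²/30 - w₀x³/(6L) = 3·4·8·(8/5)/20 - 4·8²/30 - 4·(8/5)³/(6·8) = -448/375 kN·m
Load 4 — applied couple M₀=20 kN·m at a=2 m (b=L-a=6):
  M_4 = R_Ax - M_A  [x≤a] with R_A=45/16, M_A=-15/4 = (45/16)·(8/5) - (-15/4) = 33/4 kN·m
Superposition: M = Σ M_i = 16759/1500 kN·m ≈ 11.172667 kN·m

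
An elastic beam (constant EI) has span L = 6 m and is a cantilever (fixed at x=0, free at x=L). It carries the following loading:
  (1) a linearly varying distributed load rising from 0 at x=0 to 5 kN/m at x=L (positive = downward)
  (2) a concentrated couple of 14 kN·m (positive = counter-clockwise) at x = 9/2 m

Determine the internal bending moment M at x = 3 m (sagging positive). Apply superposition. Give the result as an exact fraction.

M(3) = -19/4 kN·m

Load 1 — triangular load w₀=5 kN/m (0→w₀ over full span):
  M_1 = w₀Lx/2 - w₀L²/3 - w₀x³/(6L) = 5·6·3/2 - 5·6²/3 - 5·3³/(6·6) = -75/4 kN·m
Load 2 — applied couple M₀=14 kN·m at a=9/2 m (b=L-a=3/2):
  M_2 = M₀  [x≤a] = 14 = 14 kN·m
Superposition: M = Σ M_i = -19/4 kN·m ≈ -4.750000 kN·m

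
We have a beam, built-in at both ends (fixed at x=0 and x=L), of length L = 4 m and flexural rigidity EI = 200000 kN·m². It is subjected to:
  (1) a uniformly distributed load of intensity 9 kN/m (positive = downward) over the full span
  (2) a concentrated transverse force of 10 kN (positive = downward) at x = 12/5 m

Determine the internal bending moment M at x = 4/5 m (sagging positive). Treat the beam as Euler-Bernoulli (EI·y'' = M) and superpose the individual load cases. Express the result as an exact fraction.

M(4/5) = -188/125 kN·m

Load 1 — uniform load w=9 kN/m over full span:
  M_1 = wLx/2 - wL²/12 - wx²/2 = 9·4·(4/5)/2 - 9·4²/12 - 9·(4/5)²/2 = -12/25 kN·m
Load 2 — point force P=10 kN at a=12/5 m (b=L-a=8/5):
  M_2 = Pb²(3a+b)x/L³ - Pab²/L²  [x≤a] = 10·(8/5)²·(3·(12/5)+(8/5))·(4/5)/4³ - 10·(12/5)·(8/5)²/4² = -128/125 kN·m
Superposition: M = Σ M_i = -188/125 kN·m ≈ -1.504000 kN·m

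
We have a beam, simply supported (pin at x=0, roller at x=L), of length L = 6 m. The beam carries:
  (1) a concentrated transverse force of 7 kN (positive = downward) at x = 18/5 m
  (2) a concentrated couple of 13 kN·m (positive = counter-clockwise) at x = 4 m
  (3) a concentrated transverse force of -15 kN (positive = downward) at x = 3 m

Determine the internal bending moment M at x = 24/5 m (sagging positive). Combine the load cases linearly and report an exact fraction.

Load 1 — point force P=7 kN at a=18/5 m (b=L-a=12/5):
  M_1 = Pa(L-x)/L  [x>a] = 7·(18/5)·(6-(24/5))/6 = 126/25 kN·m
Load 2 — applied couple M₀=13 kN·m at a=4 m (b=L-a=2):
  M_2 = M₀x/L - M₀  [x>a] = 13·(24/5)/6 - 13 = -13/5 kN·m
Load 3 — point force P=-15 kN at a=3 m (b=L-a=3):
  M_3 = Pa(L-x)/L  [x>a] = (-15)·3·(6-(24/5))/6 = -9 kN·m
Superposition: M = Σ M_i = -164/25 kN·m ≈ -6.560000 kN·m

M(24/5) = -164/25 kN·m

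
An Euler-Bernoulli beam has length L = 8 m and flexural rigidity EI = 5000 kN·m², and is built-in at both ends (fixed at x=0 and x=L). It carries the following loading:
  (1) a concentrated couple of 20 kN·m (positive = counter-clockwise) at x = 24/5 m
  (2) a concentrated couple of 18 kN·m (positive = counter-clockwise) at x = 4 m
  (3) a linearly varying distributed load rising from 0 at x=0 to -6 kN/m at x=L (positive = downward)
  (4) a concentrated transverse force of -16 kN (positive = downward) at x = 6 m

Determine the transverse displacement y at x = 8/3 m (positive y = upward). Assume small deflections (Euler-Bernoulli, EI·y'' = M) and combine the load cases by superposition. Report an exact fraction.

y(8/3) = 3086/759375 m

Load 1 — applied couple M₀=20 kN·m at a=24/5 m (b=L-a=16/5):
  y_1 = (R_Ax³/6 - M_Ax²/2)/EI  [x≤a] with R_A=18/5, M_A=32/5 = ((18/5)·(8/3)³/6 - (32/5)·(8/3)²/2)/5000 = -64/28125 m
Load 2 — applied couple M₀=18 kN·m at a=4 m (b=L-a=4):
  y_2 = (R_Ax³/6 - M_Ax²/2)/EI  [x≤a] with R_A=27/8, M_A=9/2 = ((27/8)·(8/3)³/6 - (9/2)·(8/3)²/2)/5000 = -2/1875 m
Load 3 — triangular load w₀=-6 kN/m (0→w₀ over full span):
  y_3 = -w₀x²(L-x)²(x+2L)/(120LEI) = -(-6)·(8/3)²·(8-(8/3))²·((8/3)+2·8)/(120·8·5000) = 3584/759375 m
Load 4 — point force P=-16 kN at a=6 m (b=L-a=2):
  y_4 = -Pb²x²(3aL-(3a+b)x)/(6L³EI)  [x≤a] = -(-16)·2²·(8/3)²·(3·6·8-(3·6+2)·(8/3))/(6·8³·5000) = 136/50625 m
Superposition: y = Σ y_i = 3086/759375 m ≈ 0.004064 m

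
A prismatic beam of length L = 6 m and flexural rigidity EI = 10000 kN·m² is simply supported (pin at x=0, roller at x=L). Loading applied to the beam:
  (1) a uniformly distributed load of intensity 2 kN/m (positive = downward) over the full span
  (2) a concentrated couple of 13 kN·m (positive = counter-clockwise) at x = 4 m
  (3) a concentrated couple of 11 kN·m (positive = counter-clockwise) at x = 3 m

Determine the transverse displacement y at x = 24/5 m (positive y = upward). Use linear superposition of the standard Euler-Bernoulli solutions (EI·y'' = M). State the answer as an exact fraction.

Load 1 — uniform load w=2 kN/m over full span:
  y_1 = -wx(L³-2Lx²+x³)/(24EI) = -2·(24/5)·(6³-2·6·(24/5)²+(24/5)³)/(24·10000) = -783/390625 m
Load 2 — applied couple M₀=13 kN·m at a=4 m (b=L-a=2):
  y_2 = (M₀x³/(6L)-M₀(x-a)²/2+C₁x)/EI  [x>a] with C₁=M₀(3b²-L²)/(6L)=-26/3 = (13·(24/5)³/(6·6)-13·((24/5)-4)²/2+(-26/3)·(24/5))/10000 = -91/156250 m
Load 3 — applied couple M₀=11 kN·m at a=3 m (b=L-a=3):
  y_3 = (M₀x³/(6L)-M₀(x-a)²/2+C₁x)/EI  [x>a] with C₁=M₀(3b²-L²)/(6L)=-11/4 = (11·(24/5)³/(6·6)-11·((24/5)-3)²/2+(-11/4)·(24/5))/10000 = 693/2500000 m
Superposition: y = Σ y_i = -28871/12500000 m ≈ -0.002310 m

y(24/5) = -28871/12500000 m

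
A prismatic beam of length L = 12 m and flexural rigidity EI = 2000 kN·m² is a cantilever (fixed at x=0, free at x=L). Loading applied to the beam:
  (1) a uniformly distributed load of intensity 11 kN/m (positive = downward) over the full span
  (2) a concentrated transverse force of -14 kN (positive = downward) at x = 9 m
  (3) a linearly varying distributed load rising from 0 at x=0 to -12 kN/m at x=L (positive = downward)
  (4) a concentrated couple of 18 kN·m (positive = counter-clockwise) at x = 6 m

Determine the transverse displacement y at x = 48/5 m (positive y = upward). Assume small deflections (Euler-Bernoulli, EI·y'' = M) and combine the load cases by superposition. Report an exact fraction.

Load 1 — uniform load w=11 kN/m over full span:
  y_1 = -wx²(x²-4Lx+6L²)/(24EI) = -11·(48/5)²·((48/5)²-4·12·(48/5)+6·12²)/(24·2000) = -817344/78125 m
Load 2 — point force P=-14 kN at a=9 m (b=L-a=3):
  y_2 = -Pa²(3x-a)/(6EI)  [x>a] = -(-14)·9²·(3·(48/5)-9)/(6·2000) = 18711/10000 m
Load 3 — triangular load w₀=-12 kN/m (0→w₀ over full span):
  y_3 = (w₀Lx³/12-w₀L²x²/6-w₀x⁵/(120L))/EI = ((-12)·12·(48/5)³/12-(-12)·12²·(48/5)²/6-(-12)·(48/5)⁵/(120·12))/2000 = 16215552/1953125 m
Load 4 — applied couple M₀=18 kN·m at a=6 m (b=L-a=6):
  y_4 = M₀a(2x-a)/(2EI)  [x>a] = 18·6·(2·(48/5)-6)/(2·2000) = 891/2500 m
Superposition: y = Σ y_i = 2120607/31250000 m ≈ 0.067859 m

y(48/5) = 2120607/31250000 m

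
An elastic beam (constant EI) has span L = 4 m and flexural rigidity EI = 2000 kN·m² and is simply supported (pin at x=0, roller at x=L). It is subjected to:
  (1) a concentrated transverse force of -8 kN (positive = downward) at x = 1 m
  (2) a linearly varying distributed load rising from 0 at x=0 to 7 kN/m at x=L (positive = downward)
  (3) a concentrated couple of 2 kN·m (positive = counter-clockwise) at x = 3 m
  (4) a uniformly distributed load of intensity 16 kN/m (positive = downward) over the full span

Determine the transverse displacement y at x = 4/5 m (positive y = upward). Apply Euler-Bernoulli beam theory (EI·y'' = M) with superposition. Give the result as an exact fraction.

y(4/5) = -1593149/93750000 m

Load 1 — point force P=-8 kN at a=1 m (b=L-a=3):
  y_1 = -Pbx(L²-b²-x²)/(6LEI)  [x≤a] = -(-8)·3·(4/5)·(4²-3²-(4/5)²)/(6·4·2000) = 159/62500 m
Load 2 — triangular load w₀=7 kN/m (0→w₀ over full span):
  y_2 = -w₀x(7L⁴-10L²x²+3x⁴)/(360LEI) = -7·(4/5)·(7·4⁴-10·4²·(4/5)²+3·(4/5)⁴)/(360·4·2000) = -19264/5859375 m
Load 3 — applied couple M₀=2 kN·m at a=3 m (b=L-a=1):
  y_3 = (M₀x³/(6L)+C₁x)/EI  [x≤a] with C₁=M₀(3b²-L²)/(6L)=-13/12 = (2·(4/5)³/(6·4)+(-13/12)·(4/5))/2000 = -103/250000 m
Load 4 — uniform load w=16 kN/m over full span:
  y_4 = -wx(L³-2Lx²+x³)/(24EI) = -16·(4/5)·(4³-2·4·(4/5)²+(4/5)³)/(24·2000) = -3712/234375 m
Superposition: y = Σ y_i = -1593149/93750000 m ≈ -0.016994 m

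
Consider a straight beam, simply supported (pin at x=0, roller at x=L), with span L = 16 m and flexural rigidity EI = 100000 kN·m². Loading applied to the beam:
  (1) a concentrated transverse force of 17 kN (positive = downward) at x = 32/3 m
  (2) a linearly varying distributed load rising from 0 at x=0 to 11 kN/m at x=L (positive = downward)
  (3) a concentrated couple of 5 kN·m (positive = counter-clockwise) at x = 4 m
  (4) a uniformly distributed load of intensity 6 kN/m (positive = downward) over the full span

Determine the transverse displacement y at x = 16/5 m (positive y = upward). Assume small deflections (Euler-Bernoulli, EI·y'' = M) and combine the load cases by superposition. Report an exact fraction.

y(16/5) = -998548703/15820312500 m

Load 1 — point force P=17 kN at a=32/3 m (b=L-a=16/3):
  y_1 = -Pbx(L²-b²-x²)/(6LEI)  [x≤a] = -17·(16/3)·(16/5)·(16²-(16/3)²-(16/5)²)/(6·16·100000) = -207808/31640625 m
Load 2 — triangular load w₀=11 kN/m (0→w₀ over full span):
  y_2 = -w₀x(7L⁴-10L²x²+3x⁴)/(360LEI) = -11·(16/5)·(7·16⁴-10·16²·(16/5)²+3·(16/5)⁴)/(360·16·100000) = -3874816/146484375 m
Load 3 — applied couple M₀=5 kN·m at a=4 m (b=L-a=12):
  y_3 = (M₀x³/(6L)+C₁x)/EI  [x≤a] with C₁=M₀(3b²-L²)/(6L)=55/6 = (5·(16/5)³/(6·16)+(55/6)·(16/5))/100000 = 97/312500 m
Load 4 — uniform load w=6 kN/m over full span:
  y_4 = -wx(L³-2Lx²+x³)/(24EI) = -6·(16/5)·(16³-2·16·(16/5)²+(16/5)³)/(24·100000) = -59392/1953125 m
Superposition: y = Σ y_i = -998548703/15820312500 m ≈ -0.063118 m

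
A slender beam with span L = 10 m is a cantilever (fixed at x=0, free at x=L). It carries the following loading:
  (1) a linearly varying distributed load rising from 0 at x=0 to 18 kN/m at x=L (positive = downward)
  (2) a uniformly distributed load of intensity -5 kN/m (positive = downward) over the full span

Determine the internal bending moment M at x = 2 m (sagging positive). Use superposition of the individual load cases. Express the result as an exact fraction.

M(2) = -1312/5 kN·m

Load 1 — triangular load w₀=18 kN/m (0→w₀ over full span):
  M_1 = w₀Lx/2 - w₀L²/3 - w₀x³/(6L) = 18·10·2/2 - 18·10²/3 - 18·2³/(6·10) = -2112/5 kN·m
Load 2 — uniform load w=-5 kN/m over full span:
  M_2 = -w(L-x)²/2 = -(-5)·(10-2)²/2 = 160 kN·m
Superposition: M = Σ M_i = -1312/5 kN·m ≈ -262.400000 kN·m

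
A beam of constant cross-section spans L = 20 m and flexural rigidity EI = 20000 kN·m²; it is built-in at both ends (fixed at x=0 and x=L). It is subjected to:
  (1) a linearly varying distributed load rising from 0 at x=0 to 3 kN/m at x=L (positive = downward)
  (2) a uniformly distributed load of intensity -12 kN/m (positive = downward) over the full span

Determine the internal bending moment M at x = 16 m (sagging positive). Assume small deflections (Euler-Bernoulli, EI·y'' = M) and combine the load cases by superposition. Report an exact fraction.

M(16) = 88/5 kN·m

Load 1 — triangular load w₀=3 kN/m (0→w₀ over full span):
  M_1 = 3w₀Lx/20 - w₀L²/30 - w₀x³/(6L) = 3·3·20·16/20 - 3·20²/30 - 3·16³/(6·20) = 8/5 kN·m
Load 2 — uniform load w=-12 kN/m over full span:
  M_2 = wLx/2 - wL²/12 - wx²/2 = (-12)·20·16/2 - (-12)·20²/12 - (-12)·16²/2 = 16 kN·m
Superposition: M = Σ M_i = 88/5 kN·m ≈ 17.600000 kN·m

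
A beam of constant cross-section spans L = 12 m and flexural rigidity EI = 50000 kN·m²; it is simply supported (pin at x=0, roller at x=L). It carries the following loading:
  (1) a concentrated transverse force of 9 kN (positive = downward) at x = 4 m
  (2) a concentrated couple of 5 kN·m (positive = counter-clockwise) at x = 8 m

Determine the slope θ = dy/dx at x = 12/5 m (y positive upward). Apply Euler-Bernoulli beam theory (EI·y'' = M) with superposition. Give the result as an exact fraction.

θ(12/5) = -2557/1875000 rad

Load 1 — point force P=9 kN at a=4 m (b=L-a=8):
  θ_1 = -Pb(L²-b²-3x²)/(6LEI)  [x≤a] = -9·8·(12²-8²-3·(12/5)²)/(6·12·50000) = -98/78125 rad
Load 2 — applied couple M₀=5 kN·m at a=8 m (b=L-a=4):
  θ_2 = (M₀x²/(2L)+C₁)/EI  [x≤a] with C₁=M₀(3b²-L²)/(6L)=-20/3 = (5·(12/5)²/(2·12)+(-20/3))/50000 = -41/375000 rad
Superposition: θ = Σ θ_i = -2557/1875000 rad ≈ -0.001364 rad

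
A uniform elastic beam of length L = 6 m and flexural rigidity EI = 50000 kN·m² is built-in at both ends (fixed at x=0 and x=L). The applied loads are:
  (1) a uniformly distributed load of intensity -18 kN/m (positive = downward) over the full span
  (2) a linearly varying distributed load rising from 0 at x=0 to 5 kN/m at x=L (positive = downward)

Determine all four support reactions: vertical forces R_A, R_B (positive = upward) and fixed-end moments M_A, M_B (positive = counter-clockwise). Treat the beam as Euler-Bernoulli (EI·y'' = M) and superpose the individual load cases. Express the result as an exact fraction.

R_A = -99/2 kN, M_A = -48 kN·m, R_B = -87/2 kN, M_B = 45 kN·m

Load 1 — uniform load w=-18 kN/m over full span:
  R_A = wL/2 = (-18)·6/2 = -54 kN
  M_A = wL²/12 = (-18)·6²/12 = -54 kN·m
  R_B = wL/2 = (-18)·6/2 = -54 kN
  M_B = -wL²/12 = -(-18)·6²/12 = 54 kN·m
Load 2 — triangular load w₀=5 kN/m (0→w₀ over full span):
  R_A = 3w₀L/20 = 3·5·6/20 = 9/2 kN
  M_A = w₀L²/30 = 5·6²/30 = 6 kN·m
  R_B = 7w₀L/20 = 7·5·6/20 = 21/2 kN
  M_B = -w₀L²/20 = -5·6²/20 = -9 kN·m
Superposition: R_A = -99/2 kN, M_A = -48 kN·m, R_B = -87/2 kN, M_B = 45 kN·m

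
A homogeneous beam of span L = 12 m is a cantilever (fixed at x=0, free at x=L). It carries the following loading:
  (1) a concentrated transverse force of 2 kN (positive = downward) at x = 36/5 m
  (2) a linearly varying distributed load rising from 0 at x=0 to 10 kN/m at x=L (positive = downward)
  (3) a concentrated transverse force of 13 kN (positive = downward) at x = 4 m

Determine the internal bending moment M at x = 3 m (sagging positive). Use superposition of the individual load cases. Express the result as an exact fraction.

Load 1 — point force P=2 kN at a=36/5 m (b=L-a=24/5):
  M_1 = -P(a-x)  [x≤a] = -2·((36/5)-3) = -42/5 kN·m
Load 2 — triangular load w₀=10 kN/m (0→w₀ over full span):
  M_2 = w₀Lx/2 - w₀L²/3 - w₀x³/(6L) = 10·12·3/2 - 10·12²/3 - 10·3³/(6·12) = -1215/4 kN·m
Load 3 — point force P=13 kN at a=4 m (b=L-a=8):
  M_3 = -P(a-x)  [x≤a] = -13·(4-3) = -13 kN·m
Superposition: M = Σ M_i = -6503/20 kN·m ≈ -325.150000 kN·m

M(3) = -6503/20 kN·m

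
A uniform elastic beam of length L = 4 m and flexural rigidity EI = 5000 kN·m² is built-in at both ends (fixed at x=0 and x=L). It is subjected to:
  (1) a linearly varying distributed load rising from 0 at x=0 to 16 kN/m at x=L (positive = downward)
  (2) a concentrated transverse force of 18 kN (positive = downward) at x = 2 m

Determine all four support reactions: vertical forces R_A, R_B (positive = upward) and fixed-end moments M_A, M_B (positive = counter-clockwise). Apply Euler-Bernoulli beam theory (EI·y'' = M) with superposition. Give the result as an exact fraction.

Load 1 — triangular load w₀=16 kN/m (0→w₀ over full span):
  R_A = 3w₀L/20 = 3·16·4/20 = 48/5 kN
  M_A = w₀L²/30 = 16·4²/30 = 128/15 kN·m
  R_B = 7w₀L/20 = 7·16·4/20 = 112/5 kN
  M_B = -w₀L²/20 = -16·4²/20 = -64/5 kN·m
Load 2 — point force P=18 kN at a=2 m (b=L-a=2):
  R_A = Pb²(3a+b)/L³ = 18·2²·(3·2+2)/4³ = 9 kN
  M_A = Pab²/L² = 18·2·2²/4² = 9 kN·m
  R_B = Pa²(a+3b)/L³ = 18·2²·(2+3·2)/4³ = 9 kN
  M_B = -Pa²b/L² = -18·2²·2/4² = -9 kN·m
Superposition: R_A = 93/5 kN, M_A = 263/15 kN·m, R_B = 157/5 kN, M_B = -109/5 kN·m

R_A = 93/5 kN, M_A = 263/15 kN·m, R_B = 157/5 kN, M_B = -109/5 kN·m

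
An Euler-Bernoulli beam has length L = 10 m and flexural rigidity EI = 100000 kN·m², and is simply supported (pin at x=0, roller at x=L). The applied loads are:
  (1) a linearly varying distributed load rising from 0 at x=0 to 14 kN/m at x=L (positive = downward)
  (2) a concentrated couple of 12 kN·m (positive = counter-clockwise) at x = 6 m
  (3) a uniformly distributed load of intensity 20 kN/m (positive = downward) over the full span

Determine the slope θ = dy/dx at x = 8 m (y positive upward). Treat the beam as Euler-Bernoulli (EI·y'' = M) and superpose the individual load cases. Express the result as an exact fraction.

θ(8) = 20239/2250000 rad

Load 1 — triangular load w₀=14 kN/m (0→w₀ over full span):
  θ_1 = -w₀(7L⁴-30L²x²+15x⁴)/(360LEI) = -14·(7·10⁴-30·10²·8²+15·8⁴)/(360·10·100000) = 5299/2250000 rad
Load 2 — applied couple M₀=12 kN·m at a=6 m (b=L-a=4):
  θ_2 = (M₀x²/(2L)-M₀(x-a)+C₁)/EI  [x>a] with C₁=M₀(3b²-L²)/(6L)=-52/5 = (12·8²/(2·10)-12·(8-6)+(-52/5))/100000 = 1/25000 rad
Load 3 — uniform load w=20 kN/m over full span:
  θ_3 = -w(L³-6Lx²+4x³)/(24EI) = -20·(10³-6·10·8²+4·8³)/(24·100000) = 33/5000 rad
Superposition: θ = Σ θ_i = 20239/2250000 rad ≈ 0.008995 rad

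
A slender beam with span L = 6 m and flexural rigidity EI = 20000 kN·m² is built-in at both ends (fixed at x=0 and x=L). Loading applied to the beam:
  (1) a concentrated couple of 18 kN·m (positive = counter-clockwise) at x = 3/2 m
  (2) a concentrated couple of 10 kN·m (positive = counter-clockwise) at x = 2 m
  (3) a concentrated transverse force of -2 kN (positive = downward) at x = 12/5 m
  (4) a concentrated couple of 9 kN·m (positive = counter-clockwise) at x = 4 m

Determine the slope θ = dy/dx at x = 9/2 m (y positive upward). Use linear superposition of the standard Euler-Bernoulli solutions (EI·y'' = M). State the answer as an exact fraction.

Load 1 — applied couple M₀=18 kN·m at a=3/2 m (b=L-a=9/2):
  θ_1 = (R_Ax²/2 - M_Ax - M₀(x-a))/EI  [x>a] with R_A=27/8, M_A=-27/8 = ((27/8)·(9/2)²/2 - (-27/8)·(9/2) - 18·((9/2)-(3/2)))/20000 = -297/1280000 rad
Load 2 — applied couple M₀=10 kN·m at a=2 m (b=L-a=4):
  θ_2 = (R_Ax²/2 - M_Ax - M₀(x-a))/EI  [x>a] with R_A=20/9, M_A=0 = ((20/9)·(9/2)²/2 - 0·(9/2) - 10·((9/2)-2))/20000 = -1/8000 rad
Load 3 — point force P=-2 kN at a=12/5 m (b=L-a=18/5):
  θ_3 = Pa²(L-x)(2bL-(3b+a)(L-x))/(2L³EI)  [x>a] = (-2)·(12/5)²·(6-(9/2))·(2·(18/5)·6-(3·(18/5)+(12/5))·(6-(9/2)))/(2·6³·20000) = -117/2500000 rad
Load 4 — applied couple M₀=9 kN·m at a=4 m (b=L-a=2):
  θ_4 = (R_Ax²/2 - M_Ax - M₀(x-a))/EI  [x>a] with R_A=2, M_A=3 = (2·(9/2)²/2 - 3·(9/2) - 9·((9/2)-4))/20000 = 9/80000 rad
Superposition: θ = Σ θ_i = -46613/160000000 rad ≈ -0.000291 rad

θ(9/2) = -46613/160000000 rad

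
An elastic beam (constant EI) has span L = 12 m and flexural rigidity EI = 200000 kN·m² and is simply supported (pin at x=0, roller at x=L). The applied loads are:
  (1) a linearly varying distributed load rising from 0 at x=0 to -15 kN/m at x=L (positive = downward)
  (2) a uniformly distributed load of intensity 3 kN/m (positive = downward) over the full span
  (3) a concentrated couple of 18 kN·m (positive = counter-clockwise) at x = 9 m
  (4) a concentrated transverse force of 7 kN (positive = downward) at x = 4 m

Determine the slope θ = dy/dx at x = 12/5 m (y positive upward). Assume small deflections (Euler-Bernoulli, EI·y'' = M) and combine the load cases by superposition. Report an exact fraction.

θ(12/5) = 785447/900000000 rad

Load 1 — triangular load w₀=-15 kN/m (0→w₀ over full span):
  θ_1 = -w₀(7L⁴-30L²x²+15x⁴)/(360LEI) = -(-15)·(7·12⁴-30·12²·(12/5)²+15·(12/5)⁴)/(360·12·200000) = 819/390625 rad
Load 2 — uniform load w=3 kN/m over full span:
  θ_2 = -w(L³-6Lx²+4x³)/(24EI) = -3·(12³-6·12·(12/5)²+4·(12/5)³)/(24·200000) = -2673/3125000 rad
Load 3 — applied couple M₀=18 kN·m at a=9 m (b=L-a=3):
  θ_3 = (M₀x²/(2L)+C₁)/EI  [x≤a] with C₁=M₀(3b²-L²)/(6L)=-117/4 = (18·(12/5)²/(2·12)+(-117/4))/200000 = -2493/20000000 rad
Load 4 — point force P=7 kN at a=4 m (b=L-a=8):
  θ_4 = -Pb(L²-b²-3x²)/(6LEI)  [x≤a] = -7·8·(12²-8²-3·(12/5)²)/(6·12·200000) = -343/1406250 rad
Superposition: θ = Σ θ_i = 785447/900000000 rad ≈ 0.000873 rad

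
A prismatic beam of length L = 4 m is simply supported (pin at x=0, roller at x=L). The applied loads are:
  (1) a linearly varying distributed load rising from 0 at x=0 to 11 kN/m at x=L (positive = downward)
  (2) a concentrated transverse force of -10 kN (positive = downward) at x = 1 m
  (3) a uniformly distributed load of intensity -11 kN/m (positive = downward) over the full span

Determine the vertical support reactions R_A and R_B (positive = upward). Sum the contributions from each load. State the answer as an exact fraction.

Load 1 — triangular load w₀=11 kN/m (0→w₀ over full span):
  R_A = w₀L/6 = 11·4/6 = 22/3 kN
  R_B = w₀L/3 = 11·4/3 = 44/3 kN
Load 2 — point force P=-10 kN at a=1 m (b=L-a=3):
  R_A = Pb/L = (-10)·3/4 = -15/2 kN
  R_B = Pa/L = (-10)·1/4 = -5/2 kN
Load 3 — uniform load w=-11 kN/m over full span:
  R_A = wL/2 = (-11)·4/2 = -22 kN
  R_B = wL/2 = (-11)·4/2 = -22 kN
Superposition: R_A = -133/6 kN, R_B = -59/6 kN

R_A = -133/6 kN, R_B = -59/6 kN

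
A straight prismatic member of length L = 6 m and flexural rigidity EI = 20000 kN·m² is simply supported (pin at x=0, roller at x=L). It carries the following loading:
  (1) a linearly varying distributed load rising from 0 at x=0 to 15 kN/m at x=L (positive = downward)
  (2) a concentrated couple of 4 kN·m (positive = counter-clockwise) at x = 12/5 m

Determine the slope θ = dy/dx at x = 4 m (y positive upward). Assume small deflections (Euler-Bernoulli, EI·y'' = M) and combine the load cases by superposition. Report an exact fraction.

θ(4) = 2219/1500000 rad

Load 1 — triangular load w₀=15 kN/m (0→w₀ over full span):
  θ_1 = -w₀(7L⁴-30L²x²+15x⁴)/(360LEI) = -15·(7·6⁴-30·6²·4²+15·4⁴)/(360·6·20000) = 91/60000 rad
Load 2 — applied couple M₀=4 kN·m at a=12/5 m (b=L-a=18/5):
  θ_2 = (M₀x²/(2L)-M₀(x-a)+C₁)/EI  [x>a] with C₁=M₀(3b²-L²)/(6L)=8/25 = (4·4²/(2·6)-4·(4-(12/5))+(8/25))/20000 = -7/187500 rad
Superposition: θ = Σ θ_i = 2219/1500000 rad ≈ 0.001479 rad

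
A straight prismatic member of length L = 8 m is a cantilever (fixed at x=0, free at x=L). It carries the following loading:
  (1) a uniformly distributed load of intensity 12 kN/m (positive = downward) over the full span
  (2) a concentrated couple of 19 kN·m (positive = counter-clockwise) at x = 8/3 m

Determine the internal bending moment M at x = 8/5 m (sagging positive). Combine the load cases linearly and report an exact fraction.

Load 1 — uniform load w=12 kN/m over full span:
  M_1 = -w(L-x)²/2 = -12·(8-(8/5))²/2 = -6144/25 kN·m
Load 2 — applied couple M₀=19 kN·m at a=8/3 m (b=L-a=16/3):
  M_2 = M₀  [x≤a] = 19 = 19 kN·m
Superposition: M = Σ M_i = -5669/25 kN·m ≈ -226.760000 kN·m

M(8/5) = -5669/25 kN·m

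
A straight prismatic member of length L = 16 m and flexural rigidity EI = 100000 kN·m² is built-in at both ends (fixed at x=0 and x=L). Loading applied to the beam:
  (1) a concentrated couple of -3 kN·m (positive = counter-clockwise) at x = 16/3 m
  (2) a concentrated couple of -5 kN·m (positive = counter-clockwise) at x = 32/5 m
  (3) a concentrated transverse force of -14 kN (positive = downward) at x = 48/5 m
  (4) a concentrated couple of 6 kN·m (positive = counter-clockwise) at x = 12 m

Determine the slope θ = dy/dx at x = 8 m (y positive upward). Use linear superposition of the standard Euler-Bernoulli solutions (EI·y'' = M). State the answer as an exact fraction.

θ(8) = 2809/25000000 rad

Load 1 — applied couple M₀=-3 kN·m at a=16/3 m (b=L-a=32/3):
  θ_1 = (R_Ax²/2 - M_Ax - M₀(x-a))/EI  [x>a] with R_A=-1/4, M_A=0 = ((-1/4)·8²/2 - 0·8 - (-3)·(8-(16/3)))/100000 = 0 rad
Load 2 — applied couple M₀=-5 kN·m at a=32/5 m (b=L-a=48/5):
  θ_2 = (R_Ax²/2 - M_Ax - M₀(x-a))/EI  [x>a] with R_A=-9/20, M_A=-3/5 = ((-9/20)·8²/2 - (-3/5)·8 - (-5)·(8-(32/5)))/100000 = -1/62500 rad
Load 3 — point force P=-14 kN at a=48/5 m (b=L-a=32/5):
  θ_3 = -Pb²x(2aL-(3a+b)x)/(2L³EI)  [x≤a] = -(-14)·(32/5)²·8·(2·(48/5)·16-(3·(48/5)+(32/5))·8)/(2·16³·100000) = 56/390625 rad
Load 4 — applied couple M₀=6 kN·m at a=12 m (b=L-a=4):
  θ_4 = (R_Ax²/2 - M_Ax)/EI  [x≤a] with R_A=27/64, M_A=15/8 = ((27/64)·8²/2 - (15/8)·8)/100000 = -3/200000 rad
Superposition: θ = Σ θ_i = 2809/25000000 rad ≈ 0.000112 rad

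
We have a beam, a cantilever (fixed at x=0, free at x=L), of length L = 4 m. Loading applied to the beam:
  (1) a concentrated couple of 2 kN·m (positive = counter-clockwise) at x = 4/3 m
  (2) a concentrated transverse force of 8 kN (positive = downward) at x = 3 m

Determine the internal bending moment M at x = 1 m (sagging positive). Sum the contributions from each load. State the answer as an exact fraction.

Load 1 — applied couple M₀=2 kN·m at a=4/3 m (b=L-a=8/3):
  M_1 = M₀  [x≤a] = 2 = 2 kN·m
Load 2 — point force P=8 kN at a=3 m (b=L-a=1):
  M_2 = -P(a-x)  [x≤a] = -8·(3-1) = -16 kN·m
Superposition: M = Σ M_i = -14 kN·m ≈ -14.000000 kN·m

M(1) = -14 kN·m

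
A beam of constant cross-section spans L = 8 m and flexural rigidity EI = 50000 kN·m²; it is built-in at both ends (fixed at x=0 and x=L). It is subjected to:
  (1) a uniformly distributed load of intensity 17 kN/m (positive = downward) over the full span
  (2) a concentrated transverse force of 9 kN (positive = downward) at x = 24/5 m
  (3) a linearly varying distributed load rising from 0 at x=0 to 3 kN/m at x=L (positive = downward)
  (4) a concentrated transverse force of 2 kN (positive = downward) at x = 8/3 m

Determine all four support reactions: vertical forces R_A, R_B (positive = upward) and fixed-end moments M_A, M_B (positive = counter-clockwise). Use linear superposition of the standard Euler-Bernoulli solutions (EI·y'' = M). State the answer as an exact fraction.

R_A = 257342/3375 kN, M_A = 358928/3375 kN·m, R_B = 279283/3375 kN, M_B = -377392/3375 kN·m

Load 1 — uniform load w=17 kN/m over full span:
  R_A = wL/2 = 17·8/2 = 68 kN
  M_A = wL²/12 = 17·8²/12 = 272/3 kN·m
  R_B = wL/2 = 17·8/2 = 68 kN
  M_B = -wL²/12 = -17·8²/12 = -272/3 kN·m
Load 2 — point force P=9 kN at a=24/5 m (b=L-a=16/5):
  R_A = Pb²(3a+b)/L³ = 9·(16/5)²·(3·(24/5)+(16/5))/8³ = 396/125 kN
  M_A = Pab²/L² = 9·(24/5)·(16/5)²/8² = 864/125 kN·m
  R_B = Pa²(a+3b)/L³ = 9·(24/5)²·((24/5)+3·(16/5))/8³ = 729/125 kN
  M_B = -Pa²b/L² = -9·(24/5)²·(16/5)/8² = -1296/125 kN·m
Load 3 — triangular load w₀=3 kN/m (0→w₀ over full span):
  R_A = 3w₀L/20 = 3·3·8/20 = 18/5 kN
  M_A = w₀L²/30 = 3·8²/30 = 32/5 kN·m
  R_B = 7w₀L/20 = 7·3·8/20 = 42/5 kN
  M_B = -w₀L²/20 = -3·8²/20 = -48/5 kN·m
Load 4 — point force P=2 kN at a=8/3 m (b=L-a=16/3):
  R_A = Pb²(3a+b)/L³ = 2·(16/3)²·(3·(8/3)+(16/3))/8³ = 40/27 kN
  M_A = Pab²/L² = 2·(8/3)·(16/3)²/8² = 64/27 kN·m
  R_B = Pa²(a+3b)/L³ = 2·(8/3)²·((8/3)+3·(16/3))/8³ = 14/27 kN
  M_B = -Pa²b/L² = -2·(8/3)²·(16/3)/8² = -32/27 kN·m
Superposition: R_A = 257342/3375 kN, M_A = 358928/3375 kN·m, R_B = 279283/3375 kN, M_B = -377392/3375 kN·m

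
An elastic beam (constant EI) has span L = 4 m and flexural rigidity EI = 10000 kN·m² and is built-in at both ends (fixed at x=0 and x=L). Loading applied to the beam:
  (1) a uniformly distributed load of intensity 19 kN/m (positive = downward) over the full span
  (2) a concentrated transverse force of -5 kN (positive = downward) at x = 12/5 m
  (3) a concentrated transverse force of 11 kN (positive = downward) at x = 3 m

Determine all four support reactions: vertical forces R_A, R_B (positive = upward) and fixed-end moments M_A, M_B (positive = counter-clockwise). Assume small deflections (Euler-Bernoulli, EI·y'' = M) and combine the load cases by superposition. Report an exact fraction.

Load 1 — uniform load w=19 kN/m over full span:
  R_A = wL/2 = 19·4/2 = 38 kN
  M_A = wL²/12 = 19·4²/12 = 76/3 kN·m
  R_B = wL/2 = 19·4/2 = 38 kN
  M_B = -wL²/12 = -19·4²/12 = -76/3 kN·m
Load 2 — point force P=-5 kN at a=12/5 m (b=L-a=8/5):
  R_A = Pb²(3a+b)/L³ = (-5)·(8/5)²·(3·(12/5)+(8/5))/4³ = -44/25 kN
  M_A = Pab²/L² = (-5)·(12/5)·(8/5)²/4² = -48/25 kN·m
  R_B = Pa²(a+3b)/L³ = (-5)·(12/5)²·((12/5)+3·(8/5))/4³ = -81/25 kN
  M_B = -Pa²b/L² = -(-5)·(12/5)²·(8/5)/4² = 72/25 kN·m
Load 3 — point force P=11 kN at a=3 m (b=L-a=1):
  R_A = Pb²(3a+b)/L³ = 11·1²·(3·3+1)/4³ = 55/32 kN
  M_A = Pab²/L² = 11·3·1²/4² = 33/16 kN·m
  R_B = Pa²(a+3b)/L³ = 11·3²·(3+3·1)/4³ = 297/32 kN
  M_B = -Pa²b/L² = -11·3²·1/4² = -99/16 kN·m
Superposition: R_A = 30367/800 kN, M_A = 30571/1200 kN·m, R_B = 35233/800 kN, M_B = -34369/1200 kN·m

R_A = 30367/800 kN, M_A = 30571/1200 kN·m, R_B = 35233/800 kN, M_B = -34369/1200 kN·m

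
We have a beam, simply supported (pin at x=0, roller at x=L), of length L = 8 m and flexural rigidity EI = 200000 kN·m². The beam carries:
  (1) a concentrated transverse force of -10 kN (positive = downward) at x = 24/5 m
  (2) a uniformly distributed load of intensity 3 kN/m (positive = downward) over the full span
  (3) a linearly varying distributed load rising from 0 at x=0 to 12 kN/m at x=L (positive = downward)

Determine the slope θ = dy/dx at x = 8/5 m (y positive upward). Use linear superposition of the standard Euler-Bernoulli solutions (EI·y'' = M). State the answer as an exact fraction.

Load 1 — point force P=-10 kN at a=24/5 m (b=L-a=16/5):
  θ_1 = -Pb(L²-b²-3x²)/(6LEI)  [x≤a] = -(-10)·(16/5)·(8²-(16/5)²-3·(8/5)²)/(6·8·200000) = 12/78125 rad
Load 2 — uniform load w=3 kN/m over full span:
  θ_2 = -w(L³-6Lx²+4x³)/(24EI) = -3·(8³-6·8·(8/5)²+4·(8/5)³)/(24·200000) = -99/390625 rad
Load 3 — triangular load w₀=12 kN/m (0→w₀ over full span):
  θ_3 = -w₀(7L⁴-30L²x²+15x⁴)/(360LEI) = -12·(7·8⁴-30·8²·(8/5)²+15·(8/5)⁴)/(360·8·200000) = -2912/5859375 rad
Superposition: θ = Σ θ_i = -3497/5859375 rad ≈ -0.000597 rad

θ(8/5) = -3497/5859375 rad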